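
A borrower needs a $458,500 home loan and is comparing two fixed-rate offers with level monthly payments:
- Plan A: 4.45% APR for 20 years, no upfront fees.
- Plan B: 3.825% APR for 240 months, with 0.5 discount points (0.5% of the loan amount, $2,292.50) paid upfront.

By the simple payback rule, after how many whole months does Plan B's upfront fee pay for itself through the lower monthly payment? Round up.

Plan A: monthly rate = 4.45%/12 = 0.0037083; payment = 458,500 × 0.0037083 / (1 − (1+0.0037083)^−240) = $2,888.34.
Plan B: monthly rate = 3.825%/12 = 0.0031875; payment = 458,500 × 0.0031875 / (1 − (1+0.0031875)^−240) = $2,736.32.
Monthly savings = $2,888.34 − $2,736.32 = $152.02.
Break-even = $2,292.50 / $152.02 = 15.08 → 16 months.

16 months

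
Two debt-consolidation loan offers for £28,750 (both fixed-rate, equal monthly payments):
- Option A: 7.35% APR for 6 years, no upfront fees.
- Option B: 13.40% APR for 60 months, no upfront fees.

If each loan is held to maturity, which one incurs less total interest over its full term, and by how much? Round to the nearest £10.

Option A: monthly rate = 7.35%/12 = 0.0061250; payment = 28,750 × 0.0061250 / (1 − (1+0.0061250)^−72) = £495.01.
Total interest on Option A = 72 × £495.01 − £28,750 = £6,890.72.
Option B: at 13.40% the monthly rate is 0.0111667, so the payment is 28,750 × 0.0111667 / (1 − 1.0111667^−60) = £660.05.
Total interest on Option B = 60 × £660.05 − £28,750 = £10,853.00.
Option A is lower by £3,962.28.

Option A by £3,960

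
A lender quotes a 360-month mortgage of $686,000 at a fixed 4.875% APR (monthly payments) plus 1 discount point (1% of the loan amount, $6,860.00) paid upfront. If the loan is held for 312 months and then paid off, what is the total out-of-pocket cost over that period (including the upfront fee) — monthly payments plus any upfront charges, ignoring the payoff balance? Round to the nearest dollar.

$1,139,535

At 4.875% the monthly rate is 0.0040625, so the payment is 686,000 × 0.0040625 / (1 − 1.0040625^−360) = $3,630.37.
Total outlay = 312 × $3,630.37 + $6,860.00 = $1,139,535.44.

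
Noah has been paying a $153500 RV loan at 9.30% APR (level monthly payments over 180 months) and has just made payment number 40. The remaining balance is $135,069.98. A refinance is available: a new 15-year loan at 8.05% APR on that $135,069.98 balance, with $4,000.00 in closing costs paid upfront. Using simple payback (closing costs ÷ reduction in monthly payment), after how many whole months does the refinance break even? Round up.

14 months

Current payment = 153,500 × 9.3%/12 / (1 − (1+0.0077500)^−180) = $1,584.41.
Refinanced payment = 135,069.98 × 0.0067083 / (1 − (1+0.0067083)^−180) = $1,294.70.
Monthly savings = $1,584.41 − $1,294.70 = $289.71.
Break-even = $4,000.00 / $289.71 = 13.81 → 14 months.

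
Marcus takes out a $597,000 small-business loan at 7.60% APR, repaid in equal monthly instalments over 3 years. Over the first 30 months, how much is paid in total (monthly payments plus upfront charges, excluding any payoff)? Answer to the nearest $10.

$557,940

Monthly rate = 7.6%/12 = 0.0063333; payment = 597,000 × 0.0063333 / (1 − (1+0.0063333)^−36) = $18,597.84.
Total outlay = 30 × $18,597.84 = $557,935.20.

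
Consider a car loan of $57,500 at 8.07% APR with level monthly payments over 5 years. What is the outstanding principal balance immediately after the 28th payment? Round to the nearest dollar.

$33,522

With monthly rate i = 8.07%/12 = 0.0067250, the balance after k of n payments is P · [(1+i)^n − (1+i)^k] / [(1+i)^n − 1].
(1+0.0067250)^60 = 1.49503450 and (1+0.0067250)^28 = 1.20643492, so the balance is 57,500 × (1.49503450 − 1.20643492) / (1.49503450 − 1) = $33,521.86.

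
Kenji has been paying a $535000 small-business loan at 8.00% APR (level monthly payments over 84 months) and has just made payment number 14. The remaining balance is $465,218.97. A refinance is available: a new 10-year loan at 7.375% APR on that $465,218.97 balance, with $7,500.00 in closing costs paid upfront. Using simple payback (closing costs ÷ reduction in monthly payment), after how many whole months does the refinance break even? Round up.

3 months

Current payment = 535,000 × 8%/12 / (1 − (1+0.0066667)^−84) = $8,338.62.
Refinanced payment = 465,218.97 × 0.0061458 / (1 − (1+0.0061458)^−120) = $5,491.93.
Monthly savings = $8,338.62 − $5,491.93 = $2,846.69.
Break-even = $7,500.00 / $2,846.69 = 2.63 → 3 months.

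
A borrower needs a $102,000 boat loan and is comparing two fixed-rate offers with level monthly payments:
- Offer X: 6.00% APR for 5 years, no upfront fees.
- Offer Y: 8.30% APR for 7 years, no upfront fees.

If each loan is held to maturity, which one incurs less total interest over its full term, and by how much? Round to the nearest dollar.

Offer X by $16,510

Offer X: monthly rate = 6%/12 = 0.0050000; payment = 102,000 × 0.0050000 / (1 − (1+0.0050000)^−60) = $1,971.95.
Total interest on Offer X = 60 × $1,971.95 − $102,000 = $16,317.00.
Offer Y: at 8.30% the monthly rate is 0.0069167, so the payment is 102,000 × 0.0069167 / (1 − 1.0069167^−84) = $1,605.08.
Total interest on Offer Y = 84 × $1,605.08 − $102,000 = $32,826.72.
Offer X is lower by $16,509.72.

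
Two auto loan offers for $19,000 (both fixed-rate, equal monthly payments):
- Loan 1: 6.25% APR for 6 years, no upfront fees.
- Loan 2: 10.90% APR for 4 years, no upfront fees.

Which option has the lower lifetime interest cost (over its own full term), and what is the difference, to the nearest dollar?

Loan 1: at 6.25% the monthly rate is 0.0052083, so the payment is 19,000 × 0.0052083 / (1 − 1.0052083^−72) = $317.13.
Total interest on Loan 1 = 72 × $317.13 − $19,000 = $3,833.36.
Loan 2: at 10.90% the monthly rate is 0.0090833, so the payment is 19,000 × 0.0090833 / (1 − 1.0090833^−48) = $490.14.
Total interest on Loan 2 = 48 × $490.14 − $19,000 = $4,526.72.
Loan 1 is lower by $693.36.

Loan 1 by $693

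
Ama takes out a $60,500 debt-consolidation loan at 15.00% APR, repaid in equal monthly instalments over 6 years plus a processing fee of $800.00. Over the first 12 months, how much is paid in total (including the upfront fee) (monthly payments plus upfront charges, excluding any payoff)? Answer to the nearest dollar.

At 15.00% the monthly rate is 0.0125000, so the payment is 60,500 × 0.0125000 / (1 − 1.0125000^−72) = $1,279.27.
Total outlay = 12 × $1,279.27 + $800.00 = $16,151.24.

$16,151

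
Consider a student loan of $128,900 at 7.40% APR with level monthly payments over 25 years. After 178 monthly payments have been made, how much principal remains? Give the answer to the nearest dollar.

$80,789

With monthly rate i = 7.4%/12 = 0.0061667, the balance after k of n payments is P · [(1+i)^n − (1+i)^k] / [(1+i)^n − 1].
(1+0.0061667)^300 = 6.32379293 and (1+0.0061667)^178 = 2.98707917, so the balance is 128,900 × (6.32379293 − 2.98707917) / (6.32379293 − 1) = $80,788.72.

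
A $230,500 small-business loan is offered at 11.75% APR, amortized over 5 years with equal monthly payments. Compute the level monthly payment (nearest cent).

At 11.75% the monthly rate is 0.0097917, so the payment is 230,500 × 0.0097917 / (1 − 1.0097917^−60) = $5,098.27.

$5,098.27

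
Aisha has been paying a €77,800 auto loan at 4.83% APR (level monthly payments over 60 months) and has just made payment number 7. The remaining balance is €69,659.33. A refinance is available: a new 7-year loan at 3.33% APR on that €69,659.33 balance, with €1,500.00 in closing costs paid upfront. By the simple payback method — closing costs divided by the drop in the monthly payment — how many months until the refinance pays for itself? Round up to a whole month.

Current payment = 77,800 × 4.83%/12 / (1 − (1+0.0040250)^−60) = €1,462.13.
Refinanced payment = 69,659.33 × 0.0027750 / (1 − (1+0.0027750)^−84) = €930.83.
Monthly savings = €1,462.13 − €930.83 = €531.30.
Break-even = €1,500.00 / €531.30 = 2.82 → 3 months.

3 months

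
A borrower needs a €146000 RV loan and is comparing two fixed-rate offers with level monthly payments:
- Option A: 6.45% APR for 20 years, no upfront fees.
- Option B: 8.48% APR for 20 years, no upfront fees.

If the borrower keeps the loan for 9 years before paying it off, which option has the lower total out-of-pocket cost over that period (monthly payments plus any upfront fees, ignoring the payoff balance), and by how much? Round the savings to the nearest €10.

Option A: monthly rate = 6.45%/12 = 0.0053750; payment = 146,000 × 0.0053750 / (1 − (1+0.0053750)^−240) = €1,084.24.
Option B: monthly rate = 8.48%/12 = 0.0070667; payment = 146,000 × 0.0070667 / (1 − (1+0.0070667)^−240) = €1,265.17.
Over 108 months: Option A costs 108 × €1,084.24 = €117,097.92; Option B costs 108 × €1,265.17 = €136,638.36.
Option A is cheaper by €136,638.36 − €117,097.92 = €19,540.44.

Option A by €19,540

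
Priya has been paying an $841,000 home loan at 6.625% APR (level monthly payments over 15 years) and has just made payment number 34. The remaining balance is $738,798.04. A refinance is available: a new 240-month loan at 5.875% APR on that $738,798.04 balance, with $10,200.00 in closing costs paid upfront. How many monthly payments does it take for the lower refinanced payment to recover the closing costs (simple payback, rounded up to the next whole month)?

5 months

Current payment = 841,000 × 6.625%/12 / (1 − (1+0.0055208)^−180) = $7,383.93.
Refinanced payment = 738,798.04 × 0.0048958 / (1 − (1+0.0048958)^−240) = $5,239.84.
Monthly savings = $7,383.93 − $5,239.84 = $2,144.09.
Break-even = $10,200.00 / $2,144.09 = 4.76 → 5 months.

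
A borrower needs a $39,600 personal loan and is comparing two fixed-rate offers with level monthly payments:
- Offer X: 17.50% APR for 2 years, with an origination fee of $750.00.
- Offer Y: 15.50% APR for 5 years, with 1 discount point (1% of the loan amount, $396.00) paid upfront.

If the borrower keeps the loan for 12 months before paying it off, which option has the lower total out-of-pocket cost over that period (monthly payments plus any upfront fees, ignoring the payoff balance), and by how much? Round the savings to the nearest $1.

Offer Y by $12,533

Offer X: monthly rate = 17.5%/12 = 0.0145833; payment = 39,600 × 0.0145833 / (1 − (1+0.0145833)^−24) = $1,967.44.
Offer Y: at 15.50% the monthly rate is 0.0129167, so the payment is 39,600 × 0.0129167 / (1 − 1.0129167^−60) = $952.51.
Over 12 months: Offer X costs 12 × $1,967.44 + $750.00 = $24,359.28; Offer Y costs 12 × $952.51 + $396.00 = $11,826.12.
Offer Y is cheaper by $24,359.28 − $11,826.12 = $12,533.16.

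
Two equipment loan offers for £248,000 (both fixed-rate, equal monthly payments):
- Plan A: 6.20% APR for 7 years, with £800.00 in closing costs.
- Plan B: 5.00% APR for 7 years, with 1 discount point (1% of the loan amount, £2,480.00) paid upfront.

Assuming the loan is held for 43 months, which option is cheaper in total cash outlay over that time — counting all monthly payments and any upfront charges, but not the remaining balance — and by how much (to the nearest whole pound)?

Plan A: at 6.20% the monthly rate is 0.0051667, so the payment is 248,000 × 0.0051667 / (1 − 1.0051667^−84) = £3,646.75.
Plan B: monthly rate = 5%/12 = 0.0041667; payment = 248,000 × 0.0041667 / (1 − (1+0.0041667)^−84) = £3,505.21.
Over 43 months: Plan A costs 43 × £3,646.75 + £800.00 = £157,610.25; Plan B costs 43 × £3,505.21 + £2,480.00 = £153,204.03.
Plan B is cheaper by £157,610.25 − £153,204.03 = £4,406.22.

Plan B by £4,406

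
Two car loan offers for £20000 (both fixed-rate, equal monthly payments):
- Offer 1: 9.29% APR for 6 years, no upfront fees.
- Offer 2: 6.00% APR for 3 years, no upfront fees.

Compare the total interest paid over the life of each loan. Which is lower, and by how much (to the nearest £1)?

Offer 2 by £4,261

Offer 1: at 9.29% the monthly rate is 0.0077417, so the payment is 20,000 × 0.0077417 / (1 − 1.0077417^−72) = £363.40.
Total interest on Offer 1 = 72 × £363.40 − £20,000 = £6,164.80.
Offer 2: at 6.00% the monthly rate is 0.0050000, so the payment is 20,000 × 0.0050000 / (1 − 1.0050000^−36) = £608.44.
Total interest on Offer 2 = 36 × £608.44 − £20,000 = £1,903.84.
Offer 2 is lower by £4,260.96.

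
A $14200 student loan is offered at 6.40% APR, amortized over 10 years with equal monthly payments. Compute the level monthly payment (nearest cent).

$160.52

Monthly rate = 6.4%/12 = 0.0053333; payment = 14,200 × 0.0053333 / (1 − (1+0.0053333)^−120) = $160.52.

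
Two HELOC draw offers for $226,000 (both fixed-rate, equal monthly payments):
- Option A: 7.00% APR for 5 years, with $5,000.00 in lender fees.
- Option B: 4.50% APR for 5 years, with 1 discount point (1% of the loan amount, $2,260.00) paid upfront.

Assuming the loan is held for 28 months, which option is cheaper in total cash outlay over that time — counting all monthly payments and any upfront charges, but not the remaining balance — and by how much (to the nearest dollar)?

Option B by $10,069

Option A: monthly rate = 7%/12 = 0.0058333; payment = 226,000 × 0.0058333 / (1 − (1+0.0058333)^−60) = $4,475.07.
Option B: at 4.50% the monthly rate is 0.0037500, so the payment is 226,000 × 0.0037500 / (1 − 1.0037500^−60) = $4,213.32.
Over 28 months: Option A costs 28 × $4,475.07 + $5,000.00 = $130,301.96; Option B costs 28 × $4,213.32 + $2,260.00 = $120,232.96.
Option B is cheaper by $130,301.96 − $120,232.96 = $10,069.00.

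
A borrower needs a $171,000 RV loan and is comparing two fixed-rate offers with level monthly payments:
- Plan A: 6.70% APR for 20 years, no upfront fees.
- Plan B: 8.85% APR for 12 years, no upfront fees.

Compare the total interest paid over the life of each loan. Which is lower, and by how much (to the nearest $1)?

Plan B by $32,682

Plan A: monthly rate = 6.7%/12 = 0.0055833; payment = 171,000 × 0.0055833 / (1 − (1+0.0055833)^−240) = $1,295.14.
Total interest on Plan A = 240 × $1,295.14 − $171,000 = $139,833.60.
Plan B: monthly rate = 8.85%/12 = 0.0073750; payment = 171,000 × 0.0073750 / (1 − (1+0.0073750)^−144) = $1,931.61.
Total interest on Plan B = 144 × $1,931.61 − $171,000 = $107,151.84.
Plan B is lower by $32,681.76.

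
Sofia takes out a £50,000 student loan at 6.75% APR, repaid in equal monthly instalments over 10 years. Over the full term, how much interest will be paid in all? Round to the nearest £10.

Monthly rate = 6.75%/12 = 0.0056250; payment = 50,000 × 0.0056250 / (1 − (1+0.0056250)^−120) = £574.12.
Total paid = 120 × £574.12 = £68,894.40; interest = £68,894.40 − £50,000 = £18,894.40.

£18,890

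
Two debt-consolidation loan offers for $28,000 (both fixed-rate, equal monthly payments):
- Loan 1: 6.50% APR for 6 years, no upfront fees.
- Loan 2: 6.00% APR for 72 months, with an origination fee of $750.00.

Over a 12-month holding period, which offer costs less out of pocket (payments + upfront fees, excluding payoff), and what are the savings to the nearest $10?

Loan 1: monthly rate = 6.5%/12 = 0.0054167; payment = 28,000 × 0.0054167 / (1 − (1+0.0054167)^−72) = $470.68.
Loan 2: at 6.00% the monthly rate is 0.0050000, so the payment is 28,000 × 0.0050000 / (1 − 1.0050000^−72) = $464.04.
Over 12 months: Loan 1 costs 12 × $470.68 = $5,648.16; Loan 2 costs 12 × $464.04 + $750.00 = $6,318.48.
Loan 1 is cheaper by $6,318.48 − $5,648.16 = $670.32.

Loan 1 by $670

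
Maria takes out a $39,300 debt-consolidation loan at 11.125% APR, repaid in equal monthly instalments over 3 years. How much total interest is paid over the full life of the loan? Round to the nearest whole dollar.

At 11.125% the monthly rate is 0.0092708, so the payment is 39,300 × 0.0092708 / (1 − 1.0092708^−36) = $1,288.96.
Total paid = 36 × $1,288.96 = $46,402.56; interest = $46,402.56 − $39,300 = $7,102.56.

$7,103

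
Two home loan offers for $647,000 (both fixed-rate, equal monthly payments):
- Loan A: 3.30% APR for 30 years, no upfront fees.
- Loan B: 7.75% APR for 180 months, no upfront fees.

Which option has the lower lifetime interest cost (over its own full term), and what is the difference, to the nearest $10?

Loan A: at 3.30% the monthly rate is 0.0027500, so the payment is 647,000 × 0.0027500 / (1 − 1.0027500^−360) = $2,833.57.
Total interest on Loan A = 360 × $2,833.57 − $647,000 = $373,085.20.
Loan B: at 7.75% the monthly rate is 0.0064583, so the payment is 647,000 × 0.0064583 / (1 − 1.0064583^−180) = $6,090.05.
Total interest on Loan B = 180 × $6,090.05 − $647,000 = $449,209.00.
Loan A is lower by $76,123.80.

Loan A by $76,120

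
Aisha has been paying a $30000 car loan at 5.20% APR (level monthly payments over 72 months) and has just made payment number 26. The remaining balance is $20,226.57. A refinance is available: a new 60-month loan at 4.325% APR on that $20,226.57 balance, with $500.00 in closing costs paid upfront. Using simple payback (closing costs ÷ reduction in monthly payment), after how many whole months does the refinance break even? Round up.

5 months

Current payment = 30,000 × 5.2%/12 / (1 − (1+0.0043333)^−72) = $485.94.
Refinanced payment = 20,226.57 × 0.0036042 / (1 − (1+0.0036042)^−60) = $375.48.
Monthly savings = $485.94 − $375.48 = $110.46.
Break-even = $500.00 / $110.46 = 4.53 → 5 months.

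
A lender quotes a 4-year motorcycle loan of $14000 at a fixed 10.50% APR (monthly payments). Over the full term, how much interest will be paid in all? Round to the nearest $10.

$3,210

Monthly rate = 10.5%/12 = 0.0087500; payment = 14,000 × 0.0087500 / (1 − (1+0.0087500)^−48) = $358.45.
Total paid = 48 × $358.45 = $17,205.60; interest = $17,205.60 − $14,000 = $3,205.60.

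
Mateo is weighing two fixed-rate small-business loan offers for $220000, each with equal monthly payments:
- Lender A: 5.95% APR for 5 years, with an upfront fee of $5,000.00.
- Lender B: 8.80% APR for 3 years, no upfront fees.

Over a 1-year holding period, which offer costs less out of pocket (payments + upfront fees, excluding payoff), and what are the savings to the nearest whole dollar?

Lender A: monthly rate = 5.95%/12 = 0.0049583; payment = 220,000 × 0.0049583 / (1 − (1+0.0049583)^−60) = $4,248.10.
Lender B: at 8.80% the monthly rate is 0.0073333, so the payment is 220,000 × 0.0073333 / (1 − 1.0073333^−36) = $6,975.48.
Over 12 months: Lender A costs 12 × $4,248.10 + $5,000.00 = $55,977.20; Lender B costs 12 × $6,975.48 = $83,705.76.
Lender A is cheaper by $83,705.76 − $55,977.20 = $27,728.56.

Lender A by $27,729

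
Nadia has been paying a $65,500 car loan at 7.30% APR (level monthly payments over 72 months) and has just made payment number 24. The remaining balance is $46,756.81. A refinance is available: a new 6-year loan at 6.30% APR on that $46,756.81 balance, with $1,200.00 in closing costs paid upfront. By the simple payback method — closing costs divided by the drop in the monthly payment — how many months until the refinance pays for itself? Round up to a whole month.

4 months

Current payment = 65,500 × 7.3%/12 / (1 − (1+0.0060833)^−72) = $1,126.17.
Refinanced payment = 46,756.81 × 0.0052500 / (1 − (1+0.0052500)^−72) = $781.53.
Monthly savings = $1,126.17 − $781.53 = $344.64.
Break-even = $1,200.00 / $344.64 = 3.48 → 4 months.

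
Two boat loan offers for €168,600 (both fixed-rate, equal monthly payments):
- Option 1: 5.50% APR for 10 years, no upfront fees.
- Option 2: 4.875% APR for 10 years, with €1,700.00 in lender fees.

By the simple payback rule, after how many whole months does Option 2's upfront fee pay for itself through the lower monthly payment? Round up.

33 months

Option 1: monthly rate = 5.5%/12 = 0.0045833; payment = 168,600 × 0.0045833 / (1 − (1+0.0045833)^−120) = €1,829.75.
Option 2: monthly rate = 4.875%/12 = 0.0040625; payment = 168,600 × 0.0040625 / (1 − (1+0.0040625)^−120) = €1,777.98.
Monthly savings = €1,829.75 − €1,777.98 = €51.77.
Break-even = €1,700.00 / €51.77 = 32.84 → 33 months.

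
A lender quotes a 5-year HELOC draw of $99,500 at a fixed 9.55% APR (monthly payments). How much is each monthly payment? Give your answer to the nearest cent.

$2,092.12

Monthly rate = 9.55%/12 = 0.0079583; payment = 99,500 × 0.0079583 / (1 − (1+0.0079583)^−60) = $2,092.12.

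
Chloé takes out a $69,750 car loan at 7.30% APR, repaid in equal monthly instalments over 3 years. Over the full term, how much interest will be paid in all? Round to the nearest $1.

$8,127

At 7.30% the monthly rate is 0.0060833, so the payment is 69,750 × 0.0060833 / (1 − 1.0060833^−36) = $2,163.26.
Total paid = 36 × $2,163.26 = $77,877.36; interest = $77,877.36 − $69,750 = $8,127.36.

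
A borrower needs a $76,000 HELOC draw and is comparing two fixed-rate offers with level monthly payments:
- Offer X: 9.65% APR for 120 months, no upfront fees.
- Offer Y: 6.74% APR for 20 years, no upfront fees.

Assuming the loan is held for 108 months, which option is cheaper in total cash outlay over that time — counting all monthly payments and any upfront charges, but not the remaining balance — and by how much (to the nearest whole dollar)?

Offer X: monthly rate = 9.65%/12 = 0.0080417; payment = 76,000 × 0.0080417 / (1 − (1+0.0080417)^−120) = $989.67.
Offer Y: monthly rate = 6.74%/12 = 0.0056167; payment = 76,000 × 0.0056167 / (1 − (1+0.0056167)^−240) = $577.42.
Over 108 months: Offer X costs 108 × $989.67 = $106,884.36; Offer Y costs 108 × $577.42 = $62,361.36.
Offer Y is cheaper by $106,884.36 − $62,361.36 = $44,523.00.

Offer Y by $44,523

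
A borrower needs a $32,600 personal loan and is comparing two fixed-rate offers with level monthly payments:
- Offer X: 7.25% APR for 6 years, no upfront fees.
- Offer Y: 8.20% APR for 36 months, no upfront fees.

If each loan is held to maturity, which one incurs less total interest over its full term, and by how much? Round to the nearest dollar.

Offer Y by $3,415

Offer X: at 7.25% the monthly rate is 0.0060417, so the payment is 32,600 × 0.0060417 / (1 − 1.0060417^−72) = $559.72.
Total interest on Offer X = 72 × $559.72 − $32,600 = $7,699.84.
Offer Y: monthly rate = 8.2%/12 = 0.0068333; payment = 32,600 × 0.0068333 / (1 − (1+0.0068333)^−36) = $1,024.58.
Total interest on Offer Y = 36 × $1,024.58 − $32,600 = $4,284.88.
Offer Y is lower by $3,414.96.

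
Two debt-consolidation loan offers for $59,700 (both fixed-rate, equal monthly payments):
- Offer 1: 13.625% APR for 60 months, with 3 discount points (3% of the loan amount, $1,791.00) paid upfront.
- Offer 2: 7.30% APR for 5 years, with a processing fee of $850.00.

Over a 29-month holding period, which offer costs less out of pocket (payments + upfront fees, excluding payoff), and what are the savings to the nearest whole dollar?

Offer 2 by $6,362

Offer 1: at 13.625% the monthly rate is 0.0113542, so the payment is 59,700 × 0.0113542 / (1 − 1.0113542^−60) = $1,377.54.
Offer 2: monthly rate = 7.3%/12 = 0.0060833; payment = 59,700 × 0.0060833 / (1 − (1+0.0060833)^−60) = $1,190.60.
Over 29 months: Offer 1 costs 29 × $1,377.54 + $1,791.00 = $41,739.66; Offer 2 costs 29 × $1,190.60 + $850.00 = $35,377.40.
Offer 2 is cheaper by $41,739.66 − $35,377.40 = $6,362.26.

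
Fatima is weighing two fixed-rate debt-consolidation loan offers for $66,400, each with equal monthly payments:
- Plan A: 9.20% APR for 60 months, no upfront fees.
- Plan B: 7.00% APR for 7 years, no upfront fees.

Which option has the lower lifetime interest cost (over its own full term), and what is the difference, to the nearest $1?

Plan A by $1,092

Plan A: monthly rate = 9.2%/12 = 0.0076667; payment = 66,400 × 0.0076667 / (1 − (1+0.0076667)^−60) = $1,384.81.
Total interest on Plan A = 60 × $1,384.81 − $66,400 = $16,688.60.
Plan B: at 7.00% the monthly rate is 0.0058333, so the payment is 66,400 × 0.0058333 / (1 − 1.0058333^−84) = $1,002.15.
Total interest on Plan B = 84 × $1,002.15 − $66,400 = $17,780.60.
Plan A is lower by $1,092.00.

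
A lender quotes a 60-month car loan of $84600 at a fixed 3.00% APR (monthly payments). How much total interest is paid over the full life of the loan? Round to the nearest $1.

At 3.00% the monthly rate is 0.0025000, so the payment is 84,600 × 0.0025000 / (1 − 1.0025000^−60) = $1,520.15.
Total paid = 60 × $1,520.15 = $91,209.00; interest = $91,209.00 − $84,600 = $6,609.00.

$6,609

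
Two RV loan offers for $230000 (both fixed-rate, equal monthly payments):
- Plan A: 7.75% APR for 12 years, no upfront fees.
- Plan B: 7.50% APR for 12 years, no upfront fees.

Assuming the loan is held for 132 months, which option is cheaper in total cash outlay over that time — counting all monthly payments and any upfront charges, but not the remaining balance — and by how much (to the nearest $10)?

Plan A: monthly rate = 7.75%/12 = 0.0064583; payment = 230,000 × 0.0064583 / (1 − (1+0.0064583)^−144) = $2,458.22.
Plan B: at 7.50% the monthly rate is 0.0062500, so the payment is 230,000 × 0.0062500 / (1 − 1.0062500^−144) = $2,427.02.
Over 132 months: Plan A costs 132 × $2,458.22 = $324,485.04; Plan B costs 132 × $2,427.02 = $320,366.64.
Plan B is cheaper by $324,485.04 − $320,366.64 = $4,118.40.

Plan B by $4,120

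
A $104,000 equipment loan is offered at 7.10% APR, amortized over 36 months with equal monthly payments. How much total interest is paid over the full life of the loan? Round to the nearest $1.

Monthly rate = 7.1%/12 = 0.0059167; payment = 104,000 × 0.0059167 / (1 − (1+0.0059167)^−36) = $3,215.98.
Total paid = 36 × $3,215.98 = $115,775.28; interest = $115,775.28 − $104,000 = $11,775.28.

$11,775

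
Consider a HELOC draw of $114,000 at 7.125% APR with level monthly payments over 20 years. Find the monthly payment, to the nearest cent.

Monthly rate = 7.125%/12 = 0.0059375; payment = 114,000 × 0.0059375 / (1 − (1+0.0059375)^−240) = $892.41.

$892.41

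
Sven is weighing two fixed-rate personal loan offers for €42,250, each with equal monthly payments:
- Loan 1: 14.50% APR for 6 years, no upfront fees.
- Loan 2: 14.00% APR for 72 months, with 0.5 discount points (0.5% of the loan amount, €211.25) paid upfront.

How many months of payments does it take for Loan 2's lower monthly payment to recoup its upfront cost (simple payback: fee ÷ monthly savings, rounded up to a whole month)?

Loan 1: at 14.50% the monthly rate is 0.0120833, so the payment is 42,250 × 0.0120833 / (1 − 1.0120833^−72) = €881.94.
Loan 2: at 14.00% the monthly rate is 0.0116667, so the payment is 42,250 × 0.0116667 / (1 − 1.0116667^−72) = €870.59.
Monthly savings = €881.94 − €870.59 = €11.35.
Break-even = €211.25 / €11.35 = 18.61 → 19 months.

19 months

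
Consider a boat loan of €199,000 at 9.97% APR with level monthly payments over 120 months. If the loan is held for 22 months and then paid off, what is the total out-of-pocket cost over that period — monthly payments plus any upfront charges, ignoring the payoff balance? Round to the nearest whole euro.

At 9.97% the monthly rate is 0.0083083, so the payment is 199,000 × 0.0083083 / (1 − 1.0083083^−120) = €2,626.49.
Total outlay = 22 × €2,626.49 = €57,782.78.

€57,783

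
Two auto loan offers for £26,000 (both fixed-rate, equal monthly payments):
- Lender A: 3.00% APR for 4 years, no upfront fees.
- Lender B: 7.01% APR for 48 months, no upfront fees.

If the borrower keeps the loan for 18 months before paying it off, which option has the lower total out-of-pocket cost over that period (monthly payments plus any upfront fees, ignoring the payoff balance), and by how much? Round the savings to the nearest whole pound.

Lender A by £850

Lender A: at 3.00% the monthly rate is 0.0025000, so the payment is 26,000 × 0.0025000 / (1 − 1.0025000^−48) = £575.49.
Lender B: monthly rate = 7.01%/12 = 0.0058417; payment = 26,000 × 0.0058417 / (1 − (1+0.0058417)^−48) = £622.72.
Over 18 months: Lender A costs 18 × £575.49 = £10,358.82; Lender B costs 18 × £622.72 = £11,208.96.
Lender A is cheaper by £11,208.96 − £10,358.82 = £850.14.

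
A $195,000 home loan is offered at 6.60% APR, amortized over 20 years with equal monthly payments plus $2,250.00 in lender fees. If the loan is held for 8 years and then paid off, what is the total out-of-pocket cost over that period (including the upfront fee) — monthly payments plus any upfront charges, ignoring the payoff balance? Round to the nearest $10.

$142,930

Monthly rate = 6.6%/12 = 0.0055000; payment = 195,000 × 0.0055000 / (1 − (1+0.0055000)^−240) = $1,465.37.
Total outlay = 96 × $1,465.37 + $2,250.00 = $142,925.52.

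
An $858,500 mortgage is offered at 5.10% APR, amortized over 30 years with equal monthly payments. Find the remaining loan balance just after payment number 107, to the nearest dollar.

$721,677

With monthly rate i = 5.1%/12 = 0.0042500, the balance after k of n payments is P · [(1+i)^n − (1+i)^k] / [(1+i)^n − 1].
(1+0.0042500)^360 = 4.60322863 and (1+0.0042500)^107 = 1.57426168, so the balance is 858,500 × (4.60322863 − 1.57426168) / (4.60322863 − 1) = $721,677.25.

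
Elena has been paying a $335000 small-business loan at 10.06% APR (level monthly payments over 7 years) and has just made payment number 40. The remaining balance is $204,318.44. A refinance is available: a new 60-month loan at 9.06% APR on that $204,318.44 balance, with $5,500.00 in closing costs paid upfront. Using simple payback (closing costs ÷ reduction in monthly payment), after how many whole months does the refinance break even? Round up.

Current payment = 335,000 × 10.06%/12 / (1 − (1+0.0083833)^−84) = $5,571.79.
Refinanced payment = 204,318.44 × 0.0075500 / (1 − (1+0.0075500)^−60) = $4,247.27.
Monthly savings = $5,571.79 − $4,247.27 = $1,324.52.
Break-even = $5,500.00 / $1,324.52 = 4.15 → 5 months.

5 months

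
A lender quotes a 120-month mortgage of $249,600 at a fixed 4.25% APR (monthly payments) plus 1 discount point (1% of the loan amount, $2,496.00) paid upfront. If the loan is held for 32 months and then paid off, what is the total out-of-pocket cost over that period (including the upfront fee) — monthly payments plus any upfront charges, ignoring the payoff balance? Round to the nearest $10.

At 4.25% the monthly rate is 0.0035417, so the payment is 249,600 × 0.0035417 / (1 − 1.0035417^−120) = $2,556.84.
Total outlay = 32 × $2,556.84 + $2,496.00 = $84,314.88.

$84,310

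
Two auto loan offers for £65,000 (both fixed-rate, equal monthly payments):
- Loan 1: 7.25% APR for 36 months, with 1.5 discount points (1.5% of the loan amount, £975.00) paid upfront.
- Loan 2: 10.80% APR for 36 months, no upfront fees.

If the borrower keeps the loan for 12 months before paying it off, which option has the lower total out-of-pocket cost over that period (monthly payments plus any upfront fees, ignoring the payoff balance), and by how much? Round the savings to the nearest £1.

Loan 1: at 7.25% the monthly rate is 0.0060417, so the payment is 65,000 × 0.0060417 / (1 − 1.0060417^−36) = £2,014.45.
Loan 2: monthly rate = 10.8%/12 = 0.0090000; payment = 65,000 × 0.0090000 / (1 − (1+0.0090000)^−36) = £2,121.87.
Over 12 months: Loan 1 costs 12 × £2,014.45 + £975.00 = £25,148.40; Loan 2 costs 12 × £2,121.87 = £25,462.44.
Loan 1 is cheaper by £25,462.44 − £25,148.40 = £314.04.

Loan 1 by £314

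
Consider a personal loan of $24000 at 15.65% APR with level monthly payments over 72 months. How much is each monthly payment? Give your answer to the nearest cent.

$515.99

Monthly rate = 15.65%/12 = 0.0130417; payment = 24,000 × 0.0130417 / (1 − (1+0.0130417)^−72) = $515.99.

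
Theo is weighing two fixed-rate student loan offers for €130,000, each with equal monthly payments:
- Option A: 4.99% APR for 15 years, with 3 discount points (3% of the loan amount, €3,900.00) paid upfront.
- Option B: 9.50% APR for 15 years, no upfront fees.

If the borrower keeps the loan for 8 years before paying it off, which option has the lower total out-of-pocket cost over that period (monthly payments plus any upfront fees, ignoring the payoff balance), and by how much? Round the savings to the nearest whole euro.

Option A by €27,793

Option A: monthly rate = 4.99%/12 = 0.0041583; payment = 130,000 × 0.0041583 / (1 − (1+0.0041583)^−180) = €1,027.35.
Option B: at 9.50% the monthly rate is 0.0079167, so the payment is 130,000 × 0.0079167 / (1 − 1.0079167^−180) = €1,357.49.
Over 96 months: Option A costs 96 × €1,027.35 + €3,900.00 = €102,525.60; Option B costs 96 × €1,357.49 = €130,319.04.
Option A is cheaper by €130,319.04 − €102,525.60 = €27,793.44.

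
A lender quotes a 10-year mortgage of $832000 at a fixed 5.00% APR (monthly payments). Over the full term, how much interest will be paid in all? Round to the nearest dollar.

Monthly rate = 5%/12 = 0.0041667; payment = 832,000 × 0.0041667 / (1 − (1+0.0041667)^−120) = $8,824.65.
Total paid = 120 × $8,824.65 = $1,058,958.00; interest = $1,058,958.00 − $832,000 = $226,958.00.

$226,958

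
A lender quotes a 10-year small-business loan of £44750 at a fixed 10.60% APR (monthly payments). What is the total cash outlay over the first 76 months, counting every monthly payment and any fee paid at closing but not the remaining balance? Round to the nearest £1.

Monthly rate = 10.6%/12 = 0.0088333; payment = 44,750 × 0.0088333 / (1 − (1+0.0088333)^−120) = £606.34.
Total outlay = 76 × £606.34 = £46,081.84.

£46,082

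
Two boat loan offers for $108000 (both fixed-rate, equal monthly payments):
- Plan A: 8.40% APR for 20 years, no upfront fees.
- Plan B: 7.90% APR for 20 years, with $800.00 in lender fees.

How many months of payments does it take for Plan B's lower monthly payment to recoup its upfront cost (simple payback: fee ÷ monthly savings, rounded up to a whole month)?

Plan A: at 8.40% the monthly rate is 0.0070000, so the payment is 108,000 × 0.0070000 / (1 − 1.0070000^−240) = $930.42.
Plan B: monthly rate = 7.9%/12 = 0.0065833; payment = 108,000 × 0.0065833 / (1 − (1+0.0065833)^−240) = $896.65.
Monthly savings = $930.42 − $896.65 = $33.77.
Break-even = $800.00 / $33.77 = 23.69 → 24 months.

24 months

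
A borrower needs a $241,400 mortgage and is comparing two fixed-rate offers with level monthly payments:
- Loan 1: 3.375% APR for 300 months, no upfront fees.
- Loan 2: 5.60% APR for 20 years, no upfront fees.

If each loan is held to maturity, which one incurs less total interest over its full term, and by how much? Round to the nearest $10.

Loan 1 by $44,100

Loan 1: at 3.375% the monthly rate is 0.0028125, so the payment is 241,400 × 0.0028125 / (1 − 1.0028125^−300) = $1,192.38.
Total interest on Loan 1 = 300 × $1,192.38 − $241,400 = $116,314.00.
Loan 2: monthly rate = 5.6%/12 = 0.0046667; payment = 241,400 × 0.0046667 / (1 − (1+0.0046667)^−240) = $1,674.22.
Total interest on Loan 2 = 240 × $1,674.22 − $241,400 = $160,412.80.
Loan 1 is lower by $44,098.80.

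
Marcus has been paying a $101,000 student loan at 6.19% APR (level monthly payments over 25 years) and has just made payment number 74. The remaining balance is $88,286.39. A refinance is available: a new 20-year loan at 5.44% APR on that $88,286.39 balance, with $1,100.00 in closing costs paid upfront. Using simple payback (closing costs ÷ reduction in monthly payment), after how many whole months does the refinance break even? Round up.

19 months

Current payment = 101,000 × 6.19%/12 / (1 − (1+0.0051583)^−300) = $662.53.
Refinanced payment = 88,286.39 × 0.0045333 / (1 − (1+0.0045333)^−240) = $604.32.
Monthly savings = $662.53 − $604.32 = $58.21.
Break-even = $1,100.00 / $58.21 = 18.90 → 19 months.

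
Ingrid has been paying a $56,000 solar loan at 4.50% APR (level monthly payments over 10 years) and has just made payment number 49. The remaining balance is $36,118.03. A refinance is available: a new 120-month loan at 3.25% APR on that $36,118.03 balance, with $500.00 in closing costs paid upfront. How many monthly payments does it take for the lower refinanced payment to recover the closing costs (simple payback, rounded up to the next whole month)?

Current payment = 56,000 × 4.5%/12 / (1 − (1+0.0037500)^−120) = $580.38.
Refinanced payment = 36,118.03 × 0.0027083 / (1 − (1+0.0027083)^−120) = $352.94.
Monthly savings = $580.38 − $352.94 = $227.44.
Break-even = $500.00 / $227.44 = 2.20 → 3 months.

3 months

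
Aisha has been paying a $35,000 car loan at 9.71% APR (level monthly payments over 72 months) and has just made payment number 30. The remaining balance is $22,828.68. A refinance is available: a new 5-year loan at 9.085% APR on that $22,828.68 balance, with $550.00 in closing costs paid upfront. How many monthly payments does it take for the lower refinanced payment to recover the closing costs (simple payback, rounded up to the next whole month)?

4 months

Current payment = 35,000 × 9.71%/12 / (1 − (1+0.0080917)^−72) = $643.30.
Refinanced payment = 22,828.68 × 0.0075708 / (1 − (1+0.0075708)^−60) = $474.83.
Monthly savings = $643.30 − $474.83 = $168.47.
Break-even = $550.00 / $168.47 = 3.26 → 4 months.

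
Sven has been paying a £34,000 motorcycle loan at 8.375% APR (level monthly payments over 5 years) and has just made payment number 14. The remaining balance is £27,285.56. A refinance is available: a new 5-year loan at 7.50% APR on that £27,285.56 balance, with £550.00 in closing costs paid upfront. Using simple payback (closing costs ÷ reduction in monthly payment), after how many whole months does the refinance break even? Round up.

Current payment = 34,000 × 8.375%/12 / (1 − (1+0.0069792)^−60) = £695.52.
Refinanced payment = 27,285.56 × 0.0062500 / (1 − (1+0.0062500)^−60) = £546.75.
Monthly savings = £695.52 − £546.75 = £148.77.
Break-even = £550.00 / £148.77 = 3.70 → 4 months.

4 months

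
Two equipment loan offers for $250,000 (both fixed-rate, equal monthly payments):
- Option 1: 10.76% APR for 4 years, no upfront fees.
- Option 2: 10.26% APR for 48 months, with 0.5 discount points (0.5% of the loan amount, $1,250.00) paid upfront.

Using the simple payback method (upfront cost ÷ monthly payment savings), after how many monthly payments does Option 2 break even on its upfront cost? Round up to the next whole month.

Option 1: at 10.76% the monthly rate is 0.0089667, so the payment is 250,000 × 0.0089667 / (1 − 1.0089667^−48) = $6,432.28.
Option 2: at 10.26% the monthly rate is 0.0085500, so the payment is 250,000 × 0.0085500 / (1 − 1.0085500^−48) = $6,371.91.
Monthly savings = $6,432.28 − $6,371.91 = $60.37.
Break-even = $1,250.00 / $60.37 = 20.71 → 21 months.

21 months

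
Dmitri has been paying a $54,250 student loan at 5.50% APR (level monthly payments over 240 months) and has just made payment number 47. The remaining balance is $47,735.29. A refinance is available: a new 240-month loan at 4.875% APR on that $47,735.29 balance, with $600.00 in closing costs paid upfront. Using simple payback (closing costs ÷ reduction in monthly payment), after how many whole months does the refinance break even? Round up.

10 months

Current payment = 54,250 × 5.5%/12 / (1 − (1+0.0045833)^−240) = $373.18.
Refinanced payment = 47,735.29 × 0.0040625 / (1 − (1+0.0040625)^−240) = $311.74.
Monthly savings = $373.18 − $311.74 = $61.44.
Break-even = $600.00 / $61.44 = 9.77 → 10 months.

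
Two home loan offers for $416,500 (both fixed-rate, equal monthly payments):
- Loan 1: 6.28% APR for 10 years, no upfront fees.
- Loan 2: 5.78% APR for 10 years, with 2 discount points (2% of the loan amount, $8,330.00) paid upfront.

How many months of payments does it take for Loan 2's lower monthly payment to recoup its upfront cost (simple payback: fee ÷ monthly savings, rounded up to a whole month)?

80 months

Loan 1: monthly rate = 6.28%/12 = 0.0052333; payment = 416,500 × 0.0052333 / (1 − (1+0.0052333)^−120) = $4,682.78.
Loan 2: monthly rate = 5.78%/12 = 0.0048167; payment = 416,500 × 0.0048167 / (1 − (1+0.0048167)^−120) = $4,578.12.
Monthly savings = $4,682.78 − $4,578.12 = $104.66.
Break-even = $8,330.00 / $104.66 = 79.59 → 80 months.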